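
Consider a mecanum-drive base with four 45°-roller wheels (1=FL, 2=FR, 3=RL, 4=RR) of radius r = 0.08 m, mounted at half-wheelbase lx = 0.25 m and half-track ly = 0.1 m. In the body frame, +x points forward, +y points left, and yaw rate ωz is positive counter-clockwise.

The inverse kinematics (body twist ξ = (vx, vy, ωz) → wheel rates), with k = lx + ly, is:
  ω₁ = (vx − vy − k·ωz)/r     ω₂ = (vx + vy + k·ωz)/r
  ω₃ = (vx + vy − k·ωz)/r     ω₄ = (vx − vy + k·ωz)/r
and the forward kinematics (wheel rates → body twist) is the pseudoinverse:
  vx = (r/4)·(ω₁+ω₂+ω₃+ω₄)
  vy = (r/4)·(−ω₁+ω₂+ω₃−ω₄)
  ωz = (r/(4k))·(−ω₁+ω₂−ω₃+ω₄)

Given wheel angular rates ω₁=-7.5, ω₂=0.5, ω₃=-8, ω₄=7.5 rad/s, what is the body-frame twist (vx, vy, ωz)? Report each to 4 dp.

k = lx + ly = 0.25 + 0.1 = 0.3500
ω₁+ω₂+ω₃+ω₄ = -7.5000  →  vx = (0.08/4)·-7.5000 = -0.1500
−ω₁+ω₂+ω₃−ω₄ = -7.5000  →  vy = (0.08/4)·-7.5000 = -0.1500
−ω₁+ω₂−ω₃+ω₄ = 23.5000  →  ωz = (0.08/1.4000)·23.5000 = 1.3429

(-0.1500, -0.1500, 1.3429)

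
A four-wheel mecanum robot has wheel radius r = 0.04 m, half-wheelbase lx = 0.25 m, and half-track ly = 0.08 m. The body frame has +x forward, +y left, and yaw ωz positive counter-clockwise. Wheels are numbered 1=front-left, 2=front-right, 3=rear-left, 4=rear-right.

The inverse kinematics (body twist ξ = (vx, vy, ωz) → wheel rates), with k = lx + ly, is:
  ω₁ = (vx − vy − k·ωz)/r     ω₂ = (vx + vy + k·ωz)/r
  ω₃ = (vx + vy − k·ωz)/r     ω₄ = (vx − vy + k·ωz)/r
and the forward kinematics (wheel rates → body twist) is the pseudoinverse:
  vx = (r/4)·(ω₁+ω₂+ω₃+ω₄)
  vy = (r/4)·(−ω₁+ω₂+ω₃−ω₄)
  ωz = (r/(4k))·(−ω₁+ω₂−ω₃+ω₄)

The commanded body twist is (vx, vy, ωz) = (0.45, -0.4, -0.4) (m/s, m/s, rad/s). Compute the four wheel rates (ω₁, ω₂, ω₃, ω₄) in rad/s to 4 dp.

(24.5500, -2.0500, 4.5500, 17.9500)

k = lx + ly = 0.25 + 0.08 = 0.3300;  k·ωz = 0.3300·-0.4 = -0.1320
ω₁ (FL) = (vx − vy − k·ωz)/r = 0.9820/0.04 = 24.5500
ω₂ (FR) = (vx + vy + k·ωz)/r = -0.0820/0.04 = -2.0500
ω₃ (RL) = (vx + vy − k·ωz)/r = 0.1820/0.04 = 4.5500
ω₄ (RR) = (vx − vy + k·ωz)/r = 0.7180/0.04 = 17.9500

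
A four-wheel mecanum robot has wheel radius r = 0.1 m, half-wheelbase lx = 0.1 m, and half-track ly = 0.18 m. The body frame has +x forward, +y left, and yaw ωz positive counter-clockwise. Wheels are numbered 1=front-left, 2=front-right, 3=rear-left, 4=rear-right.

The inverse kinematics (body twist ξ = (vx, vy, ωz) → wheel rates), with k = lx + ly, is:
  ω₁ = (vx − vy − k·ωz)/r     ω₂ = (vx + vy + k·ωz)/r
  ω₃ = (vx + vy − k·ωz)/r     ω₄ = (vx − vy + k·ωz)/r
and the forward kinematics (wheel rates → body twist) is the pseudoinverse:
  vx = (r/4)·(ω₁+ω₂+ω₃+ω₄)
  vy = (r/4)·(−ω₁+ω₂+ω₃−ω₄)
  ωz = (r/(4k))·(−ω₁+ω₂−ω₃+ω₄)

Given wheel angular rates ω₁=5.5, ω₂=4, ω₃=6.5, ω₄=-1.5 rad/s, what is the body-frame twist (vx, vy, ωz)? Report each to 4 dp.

k = lx + ly = 0.1 + 0.18 = 0.2800
ω₁+ω₂+ω₃+ω₄ = 14.5000  →  vx = (0.1/4)·14.5000 = 0.3625
−ω₁+ω₂+ω₃−ω₄ = 6.5000  →  vy = (0.1/4)·6.5000 = 0.1625
−ω₁+ω₂−ω₃+ω₄ = -9.5000  →  ωz = (0.1/1.1200)·-9.5000 = -0.8482

(0.3625, 0.1625, -0.8482)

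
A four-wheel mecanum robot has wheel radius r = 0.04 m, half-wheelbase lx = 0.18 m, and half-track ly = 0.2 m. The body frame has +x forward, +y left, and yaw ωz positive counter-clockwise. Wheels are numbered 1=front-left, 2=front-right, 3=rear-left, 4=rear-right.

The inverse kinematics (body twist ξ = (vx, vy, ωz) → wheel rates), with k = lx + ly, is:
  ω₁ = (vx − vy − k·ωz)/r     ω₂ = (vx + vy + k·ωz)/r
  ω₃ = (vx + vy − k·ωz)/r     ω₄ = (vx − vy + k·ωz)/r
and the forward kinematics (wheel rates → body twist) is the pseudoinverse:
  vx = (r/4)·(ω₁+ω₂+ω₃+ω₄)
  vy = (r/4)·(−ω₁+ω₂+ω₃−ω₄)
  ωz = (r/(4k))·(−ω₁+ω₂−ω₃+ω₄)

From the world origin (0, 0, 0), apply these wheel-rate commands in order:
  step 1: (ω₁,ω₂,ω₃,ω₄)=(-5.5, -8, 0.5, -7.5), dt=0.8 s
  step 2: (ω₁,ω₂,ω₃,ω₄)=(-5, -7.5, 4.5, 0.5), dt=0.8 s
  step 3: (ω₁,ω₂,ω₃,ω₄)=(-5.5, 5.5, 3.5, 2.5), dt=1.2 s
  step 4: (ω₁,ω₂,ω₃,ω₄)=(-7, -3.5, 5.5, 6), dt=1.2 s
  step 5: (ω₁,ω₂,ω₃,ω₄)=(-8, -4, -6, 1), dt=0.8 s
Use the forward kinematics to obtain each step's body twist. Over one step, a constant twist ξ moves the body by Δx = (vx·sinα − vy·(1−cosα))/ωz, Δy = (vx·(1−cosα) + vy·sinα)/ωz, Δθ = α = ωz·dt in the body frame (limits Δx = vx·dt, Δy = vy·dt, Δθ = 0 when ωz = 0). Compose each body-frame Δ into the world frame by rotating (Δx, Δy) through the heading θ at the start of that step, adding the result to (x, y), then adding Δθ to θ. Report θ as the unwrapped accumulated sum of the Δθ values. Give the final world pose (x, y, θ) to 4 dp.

(-0.2301, 0.2024, 0.3158)

step 1: ξ=(vx,vy,ωz)=(-0.2050, 0.0550, -0.2763), dt=0.8 → body Δ=(-0.1578, 0.0617, -0.2211) → world pose (-0.1578, 0.0617, -0.2211)
step 2: ξ=(vx,vy,ωz)=(-0.0750, 0.0150, -0.1711), dt=0.8 → body Δ=(-0.0590, 0.0161, -0.1368) → world pose (-0.2119, 0.0903, -0.3579)
step 3: ξ=(vx,vy,ωz)=(0.0600, 0.1200, 0.2632), dt=1.2 → body Δ=(0.0483, 0.1529, 0.3158) → world pose (-0.1131, 0.2166, -0.0421)
step 4: ξ=(vx,vy,ωz)=(0.0100, 0.0300, 0.1053), dt=1.2 → body Δ=(0.0097, 0.0367, 0.1263) → world pose (-0.1019, 0.2528, 0.0842)
step 5: ξ=(vx,vy,ωz)=(-0.1700, -0.0300, 0.2895), dt=0.8 → body Δ=(-0.1320, -0.0395, 0.2316) → world pose (-0.2301, 0.2024, 0.3158)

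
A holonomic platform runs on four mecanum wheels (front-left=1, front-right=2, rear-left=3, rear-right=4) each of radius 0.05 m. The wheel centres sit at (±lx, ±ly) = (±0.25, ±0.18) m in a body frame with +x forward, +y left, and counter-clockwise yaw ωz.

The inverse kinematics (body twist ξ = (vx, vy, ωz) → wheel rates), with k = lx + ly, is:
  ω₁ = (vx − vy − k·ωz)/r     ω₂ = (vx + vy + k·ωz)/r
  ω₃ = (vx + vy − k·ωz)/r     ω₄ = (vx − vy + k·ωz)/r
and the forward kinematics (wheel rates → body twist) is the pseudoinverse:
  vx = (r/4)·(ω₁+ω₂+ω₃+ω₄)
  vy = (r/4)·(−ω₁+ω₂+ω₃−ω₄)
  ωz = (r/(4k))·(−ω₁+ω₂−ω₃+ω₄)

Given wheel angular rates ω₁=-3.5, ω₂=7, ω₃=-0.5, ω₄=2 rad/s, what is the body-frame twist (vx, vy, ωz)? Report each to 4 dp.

(0.0625, 0.1000, 0.3779)

k = lx + ly = 0.25 + 0.18 = 0.4300
ω₁+ω₂+ω₃+ω₄ = 5.0000  →  vx = (0.05/4)·5.0000 = 0.0625
−ω₁+ω₂+ω₃−ω₄ = 8.0000  →  vy = (0.05/4)·8.0000 = 0.1000
−ω₁+ω₂−ω₃+ω₄ = 13.0000  →  ωz = (0.05/1.7200)·13.0000 = 0.3779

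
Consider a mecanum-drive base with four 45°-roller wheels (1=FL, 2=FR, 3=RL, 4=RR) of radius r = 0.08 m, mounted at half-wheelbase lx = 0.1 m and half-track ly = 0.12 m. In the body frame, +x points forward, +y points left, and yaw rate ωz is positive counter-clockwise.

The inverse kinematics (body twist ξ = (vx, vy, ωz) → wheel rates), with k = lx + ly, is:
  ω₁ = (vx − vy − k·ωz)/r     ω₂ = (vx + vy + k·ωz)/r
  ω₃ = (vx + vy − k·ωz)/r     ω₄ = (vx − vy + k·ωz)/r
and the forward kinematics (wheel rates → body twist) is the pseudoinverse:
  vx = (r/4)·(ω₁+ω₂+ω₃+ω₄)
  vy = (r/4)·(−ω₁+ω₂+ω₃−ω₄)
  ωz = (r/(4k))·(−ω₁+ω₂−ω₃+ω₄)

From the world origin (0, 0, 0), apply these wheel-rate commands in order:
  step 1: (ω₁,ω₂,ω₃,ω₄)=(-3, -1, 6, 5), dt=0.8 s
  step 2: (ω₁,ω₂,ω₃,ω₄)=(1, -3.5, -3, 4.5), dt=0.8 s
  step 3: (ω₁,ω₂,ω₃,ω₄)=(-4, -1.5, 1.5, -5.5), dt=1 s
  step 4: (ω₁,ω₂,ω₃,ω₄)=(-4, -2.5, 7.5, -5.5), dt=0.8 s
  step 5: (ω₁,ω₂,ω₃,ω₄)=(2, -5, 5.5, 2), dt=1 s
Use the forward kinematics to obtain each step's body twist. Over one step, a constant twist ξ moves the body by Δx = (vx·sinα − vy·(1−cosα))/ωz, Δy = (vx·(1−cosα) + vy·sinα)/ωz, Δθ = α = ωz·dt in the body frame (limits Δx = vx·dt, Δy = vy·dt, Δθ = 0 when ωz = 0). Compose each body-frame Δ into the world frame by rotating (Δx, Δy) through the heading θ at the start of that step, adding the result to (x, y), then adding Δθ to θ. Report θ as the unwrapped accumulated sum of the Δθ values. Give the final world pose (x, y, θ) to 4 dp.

step 1: ξ=(vx,vy,ωz)=(0.1400, 0.0600, 0.0909), dt=0.8 → body Δ=(0.1102, 0.0520, 0.0727) → world pose (0.1102, 0.0520, 0.0727)
step 2: ξ=(vx,vy,ωz)=(-0.0200, -0.2400, 0.2727), dt=0.8 → body Δ=(0.0050, -0.1922, 0.2182) → world pose (0.1291, -0.1393, 0.2909)
step 3: ξ=(vx,vy,ωz)=(-0.1900, 0.1900, -0.4091), dt=1.0 → body Δ=(-0.1464, 0.2231, -0.4091) → world pose (-0.0751, 0.0324, -0.1182)
step 4: ξ=(vx,vy,ωz)=(-0.0900, 0.2900, -1.0455), dt=0.8 → body Δ=(0.0276, 0.2343, -0.8364) → world pose (-0.0201, 0.2618, -0.9545)
step 5: ξ=(vx,vy,ωz)=(0.0900, -0.0700, -0.9545), dt=1.0 → body Δ=(0.0460, -0.0996, -0.9545) → world pose (-0.0748, 0.1666, -1.9091)

(-0.0748, 0.1666, -1.9091)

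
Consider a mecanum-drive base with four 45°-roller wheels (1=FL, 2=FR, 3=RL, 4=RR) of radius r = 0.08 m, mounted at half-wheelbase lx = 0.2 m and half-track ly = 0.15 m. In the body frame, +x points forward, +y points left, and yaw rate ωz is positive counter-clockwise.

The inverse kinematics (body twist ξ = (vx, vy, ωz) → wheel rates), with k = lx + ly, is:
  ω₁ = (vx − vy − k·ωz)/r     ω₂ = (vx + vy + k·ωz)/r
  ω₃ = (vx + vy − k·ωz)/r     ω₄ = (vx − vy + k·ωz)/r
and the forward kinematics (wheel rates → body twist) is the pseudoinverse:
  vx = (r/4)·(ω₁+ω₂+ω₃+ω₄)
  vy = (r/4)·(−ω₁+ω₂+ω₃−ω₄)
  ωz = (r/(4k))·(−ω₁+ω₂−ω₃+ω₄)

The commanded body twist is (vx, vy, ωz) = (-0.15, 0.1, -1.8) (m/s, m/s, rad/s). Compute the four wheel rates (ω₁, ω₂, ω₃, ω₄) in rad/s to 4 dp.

(4.7500, -8.5000, 7.2500, -11.0000)

k = lx + ly = 0.2 + 0.15 = 0.3500;  k·ωz = 0.3500·-1.8 = -0.6300
ω₁ (FL) = (vx − vy − k·ωz)/r = 0.3800/0.08 = 4.7500
ω₂ (FR) = (vx + vy + k·ωz)/r = -0.6800/0.08 = -8.5000
ω₃ (RL) = (vx + vy − k·ωz)/r = 0.5800/0.08 = 7.2500
ω₄ (RR) = (vx − vy + k·ωz)/r = -0.8800/0.08 = -11.0000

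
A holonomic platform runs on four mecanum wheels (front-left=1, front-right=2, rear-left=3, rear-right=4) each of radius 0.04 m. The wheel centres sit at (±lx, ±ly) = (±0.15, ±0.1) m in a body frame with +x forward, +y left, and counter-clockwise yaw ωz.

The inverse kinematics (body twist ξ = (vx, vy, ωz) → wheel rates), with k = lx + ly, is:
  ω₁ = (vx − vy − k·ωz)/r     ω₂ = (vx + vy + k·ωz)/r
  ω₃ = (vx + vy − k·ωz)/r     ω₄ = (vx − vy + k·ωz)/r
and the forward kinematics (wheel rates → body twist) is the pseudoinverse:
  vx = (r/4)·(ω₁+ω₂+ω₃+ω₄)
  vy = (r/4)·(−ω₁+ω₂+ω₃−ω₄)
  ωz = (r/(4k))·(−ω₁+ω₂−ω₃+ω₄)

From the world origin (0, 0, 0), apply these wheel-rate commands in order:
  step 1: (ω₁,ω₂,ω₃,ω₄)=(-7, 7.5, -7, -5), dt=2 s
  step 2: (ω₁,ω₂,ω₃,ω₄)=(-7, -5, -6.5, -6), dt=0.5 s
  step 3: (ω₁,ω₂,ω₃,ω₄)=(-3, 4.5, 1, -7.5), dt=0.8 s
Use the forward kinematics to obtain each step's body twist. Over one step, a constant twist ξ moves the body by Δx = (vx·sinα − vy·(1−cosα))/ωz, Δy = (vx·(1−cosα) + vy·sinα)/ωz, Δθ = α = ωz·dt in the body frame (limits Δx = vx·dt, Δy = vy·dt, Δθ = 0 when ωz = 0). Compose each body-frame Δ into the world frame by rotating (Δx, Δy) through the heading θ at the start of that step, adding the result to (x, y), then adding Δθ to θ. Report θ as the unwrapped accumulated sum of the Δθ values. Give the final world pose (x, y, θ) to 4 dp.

(-0.4795, -0.0768, 1.3380)

step 1: ξ=(vx,vy,ωz)=(-0.1150, 0.1250, 0.6600), dt=2.0 → body Δ=(-0.3112, 0.0525, 1.3200) → world pose (-0.3112, 0.0525, 1.3200)
step 2: ξ=(vx,vy,ωz)=(-0.2450, 0.0150, 0.1000), dt=0.5 → body Δ=(-0.1226, 0.0044, 0.0500) → world pose (-0.3459, -0.0652, 1.3700)
step 3: ξ=(vx,vy,ωz)=(-0.0500, 0.1600, -0.0400), dt=0.8 → body Δ=(-0.0379, 0.1286, -0.0320) → world pose (-0.4795, -0.0768, 1.3380)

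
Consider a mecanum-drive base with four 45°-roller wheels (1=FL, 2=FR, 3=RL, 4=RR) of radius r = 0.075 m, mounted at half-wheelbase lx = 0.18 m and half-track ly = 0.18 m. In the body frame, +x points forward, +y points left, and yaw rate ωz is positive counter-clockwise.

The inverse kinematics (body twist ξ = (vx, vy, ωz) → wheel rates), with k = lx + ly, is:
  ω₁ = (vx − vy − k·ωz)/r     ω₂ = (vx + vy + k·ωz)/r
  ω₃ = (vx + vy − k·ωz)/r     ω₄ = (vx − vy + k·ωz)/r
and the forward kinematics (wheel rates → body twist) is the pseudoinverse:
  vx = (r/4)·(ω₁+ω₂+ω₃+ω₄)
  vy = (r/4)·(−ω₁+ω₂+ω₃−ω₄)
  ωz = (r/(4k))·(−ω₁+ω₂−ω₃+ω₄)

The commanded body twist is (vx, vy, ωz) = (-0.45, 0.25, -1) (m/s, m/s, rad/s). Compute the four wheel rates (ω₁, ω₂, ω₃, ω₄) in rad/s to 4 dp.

(-4.5333, -7.4667, 2.1333, -14.1333)

k = lx + ly = 0.18 + 0.18 = 0.3600;  k·ωz = 0.3600·-1 = -0.3600
ω₁ (FL) = (vx − vy − k·ωz)/r = -0.3400/0.075 = -4.5333
ω₂ (FR) = (vx + vy + k·ωz)/r = -0.5600/0.075 = -7.4667
ω₃ (RL) = (vx + vy − k·ωz)/r = 0.1600/0.075 = 2.1333
ω₄ (RR) = (vx − vy + k·ωz)/r = -1.0600/0.075 = -14.1333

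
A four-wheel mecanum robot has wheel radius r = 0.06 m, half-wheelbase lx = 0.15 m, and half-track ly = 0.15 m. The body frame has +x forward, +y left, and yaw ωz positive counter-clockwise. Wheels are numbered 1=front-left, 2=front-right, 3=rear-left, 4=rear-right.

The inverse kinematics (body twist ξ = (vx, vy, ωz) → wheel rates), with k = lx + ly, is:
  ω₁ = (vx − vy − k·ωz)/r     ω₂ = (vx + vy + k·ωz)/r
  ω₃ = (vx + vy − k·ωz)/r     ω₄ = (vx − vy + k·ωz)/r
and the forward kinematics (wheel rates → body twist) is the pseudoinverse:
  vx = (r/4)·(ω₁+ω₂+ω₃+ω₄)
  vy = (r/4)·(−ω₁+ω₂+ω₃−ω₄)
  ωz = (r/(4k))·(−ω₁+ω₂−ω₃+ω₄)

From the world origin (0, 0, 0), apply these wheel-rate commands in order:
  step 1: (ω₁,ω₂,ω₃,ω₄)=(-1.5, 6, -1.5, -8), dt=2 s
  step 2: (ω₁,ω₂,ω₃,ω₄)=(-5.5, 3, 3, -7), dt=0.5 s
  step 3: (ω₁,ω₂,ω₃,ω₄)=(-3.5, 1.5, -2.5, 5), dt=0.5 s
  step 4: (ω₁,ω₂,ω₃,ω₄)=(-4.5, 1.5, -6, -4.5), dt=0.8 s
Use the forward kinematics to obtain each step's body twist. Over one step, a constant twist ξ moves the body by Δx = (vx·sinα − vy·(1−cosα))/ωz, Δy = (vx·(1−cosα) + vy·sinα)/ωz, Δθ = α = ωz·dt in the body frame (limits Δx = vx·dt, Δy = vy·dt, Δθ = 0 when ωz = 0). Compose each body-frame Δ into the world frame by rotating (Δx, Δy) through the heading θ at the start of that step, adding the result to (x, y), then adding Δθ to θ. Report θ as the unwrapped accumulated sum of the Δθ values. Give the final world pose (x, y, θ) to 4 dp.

(-0.3895, 0.4944, 0.6750)

step 1: ξ=(vx,vy,ωz)=(-0.0750, 0.2100, 0.0500), dt=2.0 → body Δ=(-0.1707, 0.4118, 0.1000) → world pose (-0.1707, 0.4118, 0.1000)
step 2: ξ=(vx,vy,ωz)=(-0.0975, 0.2775, -0.0750), dt=0.5 → body Δ=(-0.0461, 0.1396, -0.0375) → world pose (-0.2306, 0.5461, 0.0625)
step 3: ξ=(vx,vy,ωz)=(0.0075, -0.0375, 0.6250), dt=0.5 → body Δ=(0.0066, -0.0179, 0.3125) → world pose (-0.2229, 0.5287, 0.3750)
step 4: ξ=(vx,vy,ωz)=(-0.2025, 0.0675, 0.3750), dt=0.8 → body Δ=(-0.1676, 0.0291, 0.3000) → world pose (-0.3895, 0.4944, 0.6750)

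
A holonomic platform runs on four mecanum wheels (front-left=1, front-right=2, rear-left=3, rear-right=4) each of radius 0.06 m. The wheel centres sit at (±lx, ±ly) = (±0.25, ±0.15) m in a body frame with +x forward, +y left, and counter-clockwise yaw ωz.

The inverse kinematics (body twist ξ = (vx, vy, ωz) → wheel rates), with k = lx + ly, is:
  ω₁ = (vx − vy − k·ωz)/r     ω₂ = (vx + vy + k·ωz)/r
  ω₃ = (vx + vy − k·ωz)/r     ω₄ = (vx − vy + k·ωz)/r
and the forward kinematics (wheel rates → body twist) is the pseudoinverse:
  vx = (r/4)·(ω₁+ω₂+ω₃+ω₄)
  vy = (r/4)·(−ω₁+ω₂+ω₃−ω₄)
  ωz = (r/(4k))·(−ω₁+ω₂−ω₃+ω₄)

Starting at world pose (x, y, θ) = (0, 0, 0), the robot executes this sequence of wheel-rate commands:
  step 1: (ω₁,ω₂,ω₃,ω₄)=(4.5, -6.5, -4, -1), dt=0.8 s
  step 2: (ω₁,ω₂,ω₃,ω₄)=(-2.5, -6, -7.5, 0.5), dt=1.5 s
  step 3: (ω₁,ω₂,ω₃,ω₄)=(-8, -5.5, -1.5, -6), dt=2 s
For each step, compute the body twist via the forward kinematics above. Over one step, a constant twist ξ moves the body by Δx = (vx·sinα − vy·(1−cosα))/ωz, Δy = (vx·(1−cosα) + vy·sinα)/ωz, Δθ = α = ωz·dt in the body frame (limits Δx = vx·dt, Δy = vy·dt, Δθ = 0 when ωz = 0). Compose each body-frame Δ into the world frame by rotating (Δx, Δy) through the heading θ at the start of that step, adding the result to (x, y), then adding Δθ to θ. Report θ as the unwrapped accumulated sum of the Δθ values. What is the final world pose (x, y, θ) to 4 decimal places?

step 1: ξ=(vx,vy,ωz)=(-0.1050, -0.2100, -0.3000), dt=0.8 → body Δ=(-0.1033, -0.1564, -0.2400) → world pose (-0.1033, -0.1564, -0.2400)
step 2: ξ=(vx,vy,ωz)=(-0.2325, -0.1725, 0.1688), dt=1.5 → body Δ=(-0.3125, -0.2999, 0.2531) → world pose (-0.4781, -0.3734, 0.0131)
step 3: ξ=(vx,vy,ωz)=(-0.3150, 0.1050, -0.0750), dt=2.0 → body Δ=(-0.6119, 0.2564, -0.1500) → world pose (-1.0933, -0.1251, -0.1369)

(-1.0933, -0.1251, -0.1369)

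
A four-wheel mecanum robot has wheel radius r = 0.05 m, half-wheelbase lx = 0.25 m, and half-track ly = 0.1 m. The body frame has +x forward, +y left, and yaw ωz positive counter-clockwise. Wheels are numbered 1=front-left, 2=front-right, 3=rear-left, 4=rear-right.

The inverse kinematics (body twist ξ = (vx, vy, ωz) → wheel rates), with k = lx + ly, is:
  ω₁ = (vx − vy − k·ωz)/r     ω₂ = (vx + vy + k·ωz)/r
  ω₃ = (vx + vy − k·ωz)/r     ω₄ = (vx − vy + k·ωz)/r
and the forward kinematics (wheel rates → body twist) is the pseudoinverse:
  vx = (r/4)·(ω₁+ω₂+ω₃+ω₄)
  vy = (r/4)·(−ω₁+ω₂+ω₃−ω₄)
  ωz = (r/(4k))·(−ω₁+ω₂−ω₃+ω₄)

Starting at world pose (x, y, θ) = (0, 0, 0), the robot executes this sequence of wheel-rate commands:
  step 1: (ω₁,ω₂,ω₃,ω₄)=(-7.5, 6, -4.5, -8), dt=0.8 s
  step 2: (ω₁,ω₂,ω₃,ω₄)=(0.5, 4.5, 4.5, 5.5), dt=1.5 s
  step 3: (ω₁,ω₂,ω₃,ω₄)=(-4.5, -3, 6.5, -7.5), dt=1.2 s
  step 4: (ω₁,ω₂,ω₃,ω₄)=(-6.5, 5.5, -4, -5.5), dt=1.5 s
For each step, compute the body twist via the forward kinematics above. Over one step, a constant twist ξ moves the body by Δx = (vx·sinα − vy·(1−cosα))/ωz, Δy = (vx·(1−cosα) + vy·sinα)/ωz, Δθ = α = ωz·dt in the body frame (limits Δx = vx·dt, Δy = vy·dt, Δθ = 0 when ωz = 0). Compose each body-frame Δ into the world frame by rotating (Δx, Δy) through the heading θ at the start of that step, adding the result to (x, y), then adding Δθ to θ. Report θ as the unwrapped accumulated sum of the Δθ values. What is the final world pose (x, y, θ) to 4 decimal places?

step 1: ξ=(vx,vy,ωz)=(-0.1750, 0.2125, 0.3571), dt=0.8 → body Δ=(-0.1622, 0.1478, 0.2857) → world pose (-0.1622, 0.1478, 0.2857)
step 2: ξ=(vx,vy,ωz)=(0.1875, 0.0375, 0.1786), dt=1.5 → body Δ=(0.2704, 0.0930, 0.2679) → world pose (0.0710, 0.3133, 0.5536)
step 3: ξ=(vx,vy,ωz)=(-0.1063, 0.1938, -0.4464), dt=1.2 → body Δ=(-0.0607, 0.2549, -0.5357) → world pose (-0.1146, 0.4982, 0.0179)
step 4: ξ=(vx,vy,ωz)=(-0.1313, 0.1688, 0.3750), dt=1.5 → body Δ=(-0.2560, 0.1861, 0.5625) → world pose (-0.3739, 0.6797, 0.5804)

(-0.3739, 0.6797, 0.5804)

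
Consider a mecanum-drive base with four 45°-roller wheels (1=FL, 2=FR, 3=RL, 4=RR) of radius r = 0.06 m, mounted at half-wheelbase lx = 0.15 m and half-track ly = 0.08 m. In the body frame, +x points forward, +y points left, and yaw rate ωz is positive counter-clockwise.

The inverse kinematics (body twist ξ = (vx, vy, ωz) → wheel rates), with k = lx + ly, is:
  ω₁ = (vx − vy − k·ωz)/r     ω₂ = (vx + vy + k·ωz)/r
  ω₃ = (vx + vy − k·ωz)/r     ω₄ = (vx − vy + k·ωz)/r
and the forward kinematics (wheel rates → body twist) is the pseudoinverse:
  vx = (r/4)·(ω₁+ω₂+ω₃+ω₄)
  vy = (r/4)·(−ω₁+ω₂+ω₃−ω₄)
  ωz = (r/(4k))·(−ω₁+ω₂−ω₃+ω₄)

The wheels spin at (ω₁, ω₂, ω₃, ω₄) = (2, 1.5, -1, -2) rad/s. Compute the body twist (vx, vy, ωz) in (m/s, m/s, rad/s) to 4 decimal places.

(0.0075, 0.0075, -0.0978)

k = lx + ly = 0.15 + 0.08 = 0.2300
ω₁+ω₂+ω₃+ω₄ = 0.5000  →  vx = (0.06/4)·0.5000 = 0.0075
−ω₁+ω₂+ω₃−ω₄ = 0.5000  →  vy = (0.06/4)·0.5000 = 0.0075
−ω₁+ω₂−ω₃+ω₄ = -1.5000  →  ωz = (0.06/0.9200)·-1.5000 = -0.0978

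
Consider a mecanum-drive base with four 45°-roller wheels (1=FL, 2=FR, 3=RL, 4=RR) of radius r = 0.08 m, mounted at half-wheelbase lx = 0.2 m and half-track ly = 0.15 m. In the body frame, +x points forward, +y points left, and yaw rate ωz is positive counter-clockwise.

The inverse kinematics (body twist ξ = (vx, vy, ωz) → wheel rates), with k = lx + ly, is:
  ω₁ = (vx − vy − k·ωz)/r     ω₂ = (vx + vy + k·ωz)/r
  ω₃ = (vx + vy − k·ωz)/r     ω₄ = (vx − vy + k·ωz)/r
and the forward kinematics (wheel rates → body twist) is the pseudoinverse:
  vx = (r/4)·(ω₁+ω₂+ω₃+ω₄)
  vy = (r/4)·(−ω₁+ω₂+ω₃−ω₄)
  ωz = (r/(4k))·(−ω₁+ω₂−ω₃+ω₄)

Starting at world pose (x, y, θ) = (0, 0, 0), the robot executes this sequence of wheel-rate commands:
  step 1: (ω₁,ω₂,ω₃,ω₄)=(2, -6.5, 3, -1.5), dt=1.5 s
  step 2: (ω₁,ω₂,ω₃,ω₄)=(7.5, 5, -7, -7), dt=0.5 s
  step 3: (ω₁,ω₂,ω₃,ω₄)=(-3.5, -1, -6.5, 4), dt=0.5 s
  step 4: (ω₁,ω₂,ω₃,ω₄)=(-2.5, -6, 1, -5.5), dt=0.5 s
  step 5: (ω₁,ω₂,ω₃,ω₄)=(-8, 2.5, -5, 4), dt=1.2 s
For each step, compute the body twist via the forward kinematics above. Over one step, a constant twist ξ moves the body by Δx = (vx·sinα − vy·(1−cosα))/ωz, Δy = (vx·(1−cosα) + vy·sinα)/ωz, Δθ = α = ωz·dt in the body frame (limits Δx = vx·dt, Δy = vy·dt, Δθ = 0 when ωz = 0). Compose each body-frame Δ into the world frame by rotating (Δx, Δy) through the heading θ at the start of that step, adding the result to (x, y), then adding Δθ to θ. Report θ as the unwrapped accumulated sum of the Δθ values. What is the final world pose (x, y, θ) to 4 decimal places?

step 1: ξ=(vx,vy,ωz)=(-0.0600, -0.0800, -0.7429), dt=1.5 → body Δ=(-0.1327, -0.0515, -1.1143) → world pose (-0.1327, -0.0515, -1.1143)
step 2: ξ=(vx,vy,ωz)=(-0.0300, -0.0500, -0.1429), dt=0.5 → body Δ=(-0.0159, -0.0244, -0.0714) → world pose (-0.1617, -0.0480, -1.1857)
step 3: ξ=(vx,vy,ωz)=(-0.1400, -0.1600, 0.7429), dt=0.5 → body Δ=(-0.0537, -0.0910, 0.3714) → world pose (-0.2662, -0.0324, -0.8143)
step 4: ξ=(vx,vy,ωz)=(-0.2600, 0.0600, -0.5714), dt=0.5 → body Δ=(-0.1240, 0.0480, -0.2857) → world pose (-0.3164, 0.0907, -1.1000)
step 5: ξ=(vx,vy,ωz)=(-0.1300, 0.0300, 1.1143), dt=1.2 → body Δ=(-0.1342, -0.0635, 1.3371) → world pose (-0.4338, 0.1815, 0.2371)

(-0.4338, 0.1815, 0.2371)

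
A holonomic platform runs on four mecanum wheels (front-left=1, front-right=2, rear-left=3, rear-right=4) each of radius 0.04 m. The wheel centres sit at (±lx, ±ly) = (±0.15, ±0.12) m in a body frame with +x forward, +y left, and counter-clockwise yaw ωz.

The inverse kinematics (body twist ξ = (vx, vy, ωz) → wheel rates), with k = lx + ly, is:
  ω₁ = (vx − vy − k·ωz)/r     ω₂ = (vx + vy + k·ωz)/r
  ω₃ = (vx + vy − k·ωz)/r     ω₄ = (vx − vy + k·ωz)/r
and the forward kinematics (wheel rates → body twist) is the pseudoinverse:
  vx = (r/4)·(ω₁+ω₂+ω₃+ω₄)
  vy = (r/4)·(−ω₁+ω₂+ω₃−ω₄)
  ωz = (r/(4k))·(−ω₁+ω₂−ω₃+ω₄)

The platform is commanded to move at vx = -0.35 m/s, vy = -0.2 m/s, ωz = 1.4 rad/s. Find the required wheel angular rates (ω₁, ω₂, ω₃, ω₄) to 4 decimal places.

k = lx + ly = 0.15 + 0.12 = 0.2700;  k·ωz = 0.2700·1.4 = 0.3780
ω₁ (FL) = (vx − vy − k·ωz)/r = -0.5280/0.04 = -13.2000
ω₂ (FR) = (vx + vy + k·ωz)/r = -0.1720/0.04 = -4.3000
ω₃ (RL) = (vx + vy − k·ωz)/r = -0.9280/0.04 = -23.2000
ω₄ (RR) = (vx − vy + k·ωz)/r = 0.2280/0.04 = 5.7000

(-13.2000, -4.3000, -23.2000, 5.7000)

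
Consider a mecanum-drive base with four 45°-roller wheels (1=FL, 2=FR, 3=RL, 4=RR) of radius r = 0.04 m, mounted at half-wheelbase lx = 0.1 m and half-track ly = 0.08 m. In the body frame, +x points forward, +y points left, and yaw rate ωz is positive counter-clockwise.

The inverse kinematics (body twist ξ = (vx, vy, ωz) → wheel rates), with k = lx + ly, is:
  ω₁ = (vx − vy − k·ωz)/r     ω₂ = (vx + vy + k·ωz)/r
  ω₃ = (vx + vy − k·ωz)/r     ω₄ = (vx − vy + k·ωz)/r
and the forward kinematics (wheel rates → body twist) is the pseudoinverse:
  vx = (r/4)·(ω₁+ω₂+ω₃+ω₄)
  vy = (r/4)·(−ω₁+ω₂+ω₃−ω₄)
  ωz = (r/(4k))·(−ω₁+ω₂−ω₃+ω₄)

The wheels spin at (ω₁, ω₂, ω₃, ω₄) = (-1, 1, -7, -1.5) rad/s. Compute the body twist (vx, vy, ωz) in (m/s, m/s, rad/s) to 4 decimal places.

(-0.0850, -0.0350, 0.4167)

k = lx + ly = 0.1 + 0.08 = 0.1800
ω₁+ω₂+ω₃+ω₄ = -8.5000  →  vx = (0.04/4)·-8.5000 = -0.0850
−ω₁+ω₂+ω₃−ω₄ = -3.5000  →  vy = (0.04/4)·-3.5000 = -0.0350
−ω₁+ω₂−ω₃+ω₄ = 7.5000  →  ωz = (0.04/0.7200)·7.5000 = 0.4167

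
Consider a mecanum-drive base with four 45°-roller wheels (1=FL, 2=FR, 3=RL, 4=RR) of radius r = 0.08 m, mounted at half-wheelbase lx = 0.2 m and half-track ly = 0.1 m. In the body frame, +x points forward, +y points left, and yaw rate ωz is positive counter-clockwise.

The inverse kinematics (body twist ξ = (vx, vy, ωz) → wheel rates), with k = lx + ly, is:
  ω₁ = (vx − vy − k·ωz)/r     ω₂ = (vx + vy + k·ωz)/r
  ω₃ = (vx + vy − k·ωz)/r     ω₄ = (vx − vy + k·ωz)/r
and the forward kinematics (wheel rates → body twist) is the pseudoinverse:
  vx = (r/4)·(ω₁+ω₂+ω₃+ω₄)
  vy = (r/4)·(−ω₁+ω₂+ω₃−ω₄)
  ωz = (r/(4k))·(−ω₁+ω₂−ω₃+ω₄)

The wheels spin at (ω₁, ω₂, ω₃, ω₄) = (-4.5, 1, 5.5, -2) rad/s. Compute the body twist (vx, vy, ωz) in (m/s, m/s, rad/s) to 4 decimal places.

(0.0000, 0.2600, -0.1333)

k = lx + ly = 0.2 + 0.1 = 0.3000
ω₁+ω₂+ω₃+ω₄ = 0.0000  →  vx = (0.08/4)·0.0000 = 0.0000
−ω₁+ω₂+ω₃−ω₄ = 13.0000  →  vy = (0.08/4)·13.0000 = 0.2600
−ω₁+ω₂−ω₃+ω₄ = -2.0000  →  ωz = (0.08/1.2000)·-2.0000 = -0.1333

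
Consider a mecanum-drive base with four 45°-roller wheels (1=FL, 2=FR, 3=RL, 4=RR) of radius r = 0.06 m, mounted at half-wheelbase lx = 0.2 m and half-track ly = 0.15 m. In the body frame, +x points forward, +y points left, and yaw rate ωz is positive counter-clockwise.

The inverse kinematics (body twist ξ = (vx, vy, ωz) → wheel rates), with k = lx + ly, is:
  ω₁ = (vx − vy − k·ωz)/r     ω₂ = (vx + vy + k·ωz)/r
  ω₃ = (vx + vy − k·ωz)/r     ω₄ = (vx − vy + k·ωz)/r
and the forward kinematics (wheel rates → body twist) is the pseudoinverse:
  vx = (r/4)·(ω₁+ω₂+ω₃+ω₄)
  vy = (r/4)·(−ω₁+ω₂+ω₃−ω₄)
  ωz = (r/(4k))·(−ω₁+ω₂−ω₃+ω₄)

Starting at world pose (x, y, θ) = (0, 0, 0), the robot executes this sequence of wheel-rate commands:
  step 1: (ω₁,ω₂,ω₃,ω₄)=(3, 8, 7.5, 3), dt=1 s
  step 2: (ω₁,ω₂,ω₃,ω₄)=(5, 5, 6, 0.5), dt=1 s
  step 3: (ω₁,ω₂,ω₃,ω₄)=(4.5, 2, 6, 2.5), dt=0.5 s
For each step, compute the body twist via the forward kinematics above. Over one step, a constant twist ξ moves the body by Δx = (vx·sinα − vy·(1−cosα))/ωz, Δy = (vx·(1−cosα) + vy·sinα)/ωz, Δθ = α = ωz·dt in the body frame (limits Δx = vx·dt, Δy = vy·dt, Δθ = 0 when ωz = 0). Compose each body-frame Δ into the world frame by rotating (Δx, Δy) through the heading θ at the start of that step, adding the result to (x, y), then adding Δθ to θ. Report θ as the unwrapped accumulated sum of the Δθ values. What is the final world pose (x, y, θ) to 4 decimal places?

step 1: ξ=(vx,vy,ωz)=(0.3225, 0.1425, 0.0214), dt=1.0 → body Δ=(0.3209, 0.1459, 0.0214) → world pose (0.3209, 0.1459, 0.0214)
step 2: ξ=(vx,vy,ωz)=(0.2475, 0.0825, -0.2357), dt=1.0 → body Δ=(0.2549, 0.0527, -0.2357) → world pose (0.5747, 0.2041, -0.2143)
step 3: ξ=(vx,vy,ωz)=(0.2250, 0.0150, -0.2571), dt=0.5 → body Δ=(0.1127, 0.0003, -0.1286) → world pose (0.6848, 0.1804, -0.3429)

(0.6848, 0.1804, -0.3429)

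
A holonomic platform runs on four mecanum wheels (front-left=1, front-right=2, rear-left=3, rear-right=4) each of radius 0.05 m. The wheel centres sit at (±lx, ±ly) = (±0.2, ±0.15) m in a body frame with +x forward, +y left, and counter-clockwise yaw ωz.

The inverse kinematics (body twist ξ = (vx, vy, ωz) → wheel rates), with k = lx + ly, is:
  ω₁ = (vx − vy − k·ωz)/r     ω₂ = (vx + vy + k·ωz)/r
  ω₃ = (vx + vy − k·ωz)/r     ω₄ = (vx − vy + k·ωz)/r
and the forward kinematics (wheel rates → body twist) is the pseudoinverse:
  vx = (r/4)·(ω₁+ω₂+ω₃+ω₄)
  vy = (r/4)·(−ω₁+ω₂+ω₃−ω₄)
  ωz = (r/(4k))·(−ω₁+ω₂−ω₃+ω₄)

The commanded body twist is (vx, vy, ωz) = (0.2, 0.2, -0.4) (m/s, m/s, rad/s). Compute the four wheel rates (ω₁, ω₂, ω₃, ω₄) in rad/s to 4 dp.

(2.8000, 5.2000, 10.8000, -2.8000)

k = lx + ly = 0.2 + 0.15 = 0.3500;  k·ωz = 0.3500·-0.4 = -0.1400
ω₁ (FL) = (vx − vy − k·ωz)/r = 0.1400/0.05 = 2.8000
ω₂ (FR) = (vx + vy + k·ωz)/r = 0.2600/0.05 = 5.2000
ω₃ (RL) = (vx + vy − k·ωz)/r = 0.5400/0.05 = 10.8000
ω₄ (RR) = (vx − vy + k·ωz)/r = -0.1400/0.05 = -2.8000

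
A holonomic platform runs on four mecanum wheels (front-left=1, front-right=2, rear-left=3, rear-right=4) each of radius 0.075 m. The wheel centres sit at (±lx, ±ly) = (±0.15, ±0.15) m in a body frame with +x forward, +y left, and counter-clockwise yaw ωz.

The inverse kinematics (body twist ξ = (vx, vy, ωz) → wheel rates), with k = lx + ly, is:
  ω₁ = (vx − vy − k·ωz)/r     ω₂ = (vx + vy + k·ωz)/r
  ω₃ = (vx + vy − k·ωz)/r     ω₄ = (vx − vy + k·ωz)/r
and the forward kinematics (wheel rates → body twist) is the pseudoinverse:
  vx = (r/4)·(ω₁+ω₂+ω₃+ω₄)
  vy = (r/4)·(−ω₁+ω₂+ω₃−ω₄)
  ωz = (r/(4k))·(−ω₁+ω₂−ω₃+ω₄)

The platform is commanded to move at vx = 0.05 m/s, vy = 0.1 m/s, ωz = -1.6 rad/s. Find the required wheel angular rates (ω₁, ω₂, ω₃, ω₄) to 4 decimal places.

(5.7333, -4.4000, 8.4000, -7.0667)

k = lx + ly = 0.15 + 0.15 = 0.3000;  k·ωz = 0.3000·-1.6 = -0.4800
ω₁ (FL) = (vx − vy − k·ωz)/r = 0.4300/0.075 = 5.7333
ω₂ (FR) = (vx + vy + k·ωz)/r = -0.3300/0.075 = -4.4000
ω₃ (RL) = (vx + vy − k·ωz)/r = 0.6300/0.075 = 8.4000
ω₄ (RR) = (vx − vy + k·ωz)/r = -0.5300/0.075 = -7.0667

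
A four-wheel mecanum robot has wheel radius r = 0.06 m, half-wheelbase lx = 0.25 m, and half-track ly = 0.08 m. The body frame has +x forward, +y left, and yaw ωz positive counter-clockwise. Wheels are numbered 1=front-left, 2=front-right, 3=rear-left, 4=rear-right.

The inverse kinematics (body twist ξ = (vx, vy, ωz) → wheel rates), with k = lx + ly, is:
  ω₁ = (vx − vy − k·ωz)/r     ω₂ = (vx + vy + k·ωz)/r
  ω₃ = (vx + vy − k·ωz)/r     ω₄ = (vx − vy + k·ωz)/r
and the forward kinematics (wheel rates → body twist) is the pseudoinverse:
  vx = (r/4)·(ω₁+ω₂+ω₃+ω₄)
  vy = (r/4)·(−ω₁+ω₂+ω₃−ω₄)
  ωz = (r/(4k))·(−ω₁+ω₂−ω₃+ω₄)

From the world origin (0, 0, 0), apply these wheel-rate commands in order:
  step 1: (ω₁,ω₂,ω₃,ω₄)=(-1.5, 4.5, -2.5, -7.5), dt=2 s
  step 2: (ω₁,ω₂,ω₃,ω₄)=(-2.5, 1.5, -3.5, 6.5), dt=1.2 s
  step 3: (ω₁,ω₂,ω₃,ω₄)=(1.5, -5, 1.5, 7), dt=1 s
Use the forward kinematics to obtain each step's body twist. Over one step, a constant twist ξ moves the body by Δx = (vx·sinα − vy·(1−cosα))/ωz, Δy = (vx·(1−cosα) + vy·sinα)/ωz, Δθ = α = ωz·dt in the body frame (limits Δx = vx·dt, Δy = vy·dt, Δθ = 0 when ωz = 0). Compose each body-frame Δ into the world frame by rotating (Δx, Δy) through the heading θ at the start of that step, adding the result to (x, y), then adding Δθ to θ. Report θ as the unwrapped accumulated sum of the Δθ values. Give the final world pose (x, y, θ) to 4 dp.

(0.0381, 0.1764, 0.8091)

step 1: ξ=(vx,vy,ωz)=(-0.1050, 0.1650, 0.0455), dt=2.0 → body Δ=(-0.2247, 0.3200, 0.0909) → world pose (-0.2247, 0.3200, 0.0909)
step 2: ξ=(vx,vy,ωz)=(0.0300, -0.0900, 0.6364), dt=1.2 → body Δ=(0.0719, -0.0847, 0.7636) → world pose (-0.1454, 0.2422, 0.8545)
step 3: ξ=(vx,vy,ωz)=(0.0750, -0.1800, -0.0455), dt=1.0 → body Δ=(0.0709, -0.1816, -0.0455) → world pose (0.0381, 0.1764, 0.8091)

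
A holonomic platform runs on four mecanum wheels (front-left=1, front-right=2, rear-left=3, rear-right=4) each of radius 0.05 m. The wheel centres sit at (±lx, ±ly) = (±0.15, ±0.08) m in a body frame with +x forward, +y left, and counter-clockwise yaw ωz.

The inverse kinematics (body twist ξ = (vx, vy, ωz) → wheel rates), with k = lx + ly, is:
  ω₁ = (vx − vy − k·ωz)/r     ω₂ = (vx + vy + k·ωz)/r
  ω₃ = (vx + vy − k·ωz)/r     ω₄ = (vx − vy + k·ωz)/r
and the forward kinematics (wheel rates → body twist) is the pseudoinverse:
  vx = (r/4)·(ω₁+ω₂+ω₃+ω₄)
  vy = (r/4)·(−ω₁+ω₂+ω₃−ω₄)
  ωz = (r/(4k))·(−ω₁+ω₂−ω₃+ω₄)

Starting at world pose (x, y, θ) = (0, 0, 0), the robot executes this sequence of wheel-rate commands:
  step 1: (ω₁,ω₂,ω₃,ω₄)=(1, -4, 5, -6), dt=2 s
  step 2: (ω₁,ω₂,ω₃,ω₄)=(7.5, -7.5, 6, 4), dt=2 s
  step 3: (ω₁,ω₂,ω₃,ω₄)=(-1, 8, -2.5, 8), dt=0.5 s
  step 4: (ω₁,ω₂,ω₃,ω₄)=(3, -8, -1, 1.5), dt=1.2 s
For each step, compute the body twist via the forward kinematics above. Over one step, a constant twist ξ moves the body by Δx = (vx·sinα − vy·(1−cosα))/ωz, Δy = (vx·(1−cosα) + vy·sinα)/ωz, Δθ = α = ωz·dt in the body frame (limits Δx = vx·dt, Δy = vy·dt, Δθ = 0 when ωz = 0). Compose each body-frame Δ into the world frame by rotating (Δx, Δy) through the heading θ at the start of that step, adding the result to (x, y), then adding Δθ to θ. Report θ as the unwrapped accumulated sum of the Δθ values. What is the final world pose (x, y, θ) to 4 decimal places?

step 1: ξ=(vx,vy,ωz)=(-0.0500, 0.0750, -0.8696), dt=2.0 → body Δ=(0.0440, 0.1522, -1.7391) → world pose (0.0440, 0.1522, -1.7391)
step 2: ξ=(vx,vy,ωz)=(0.1250, -0.1625, -0.9239), dt=2.0 → body Δ=(-0.0939, -0.3415, -1.8478) → world pose (-0.2769, 0.3019, -3.5870)
step 3: ξ=(vx,vy,ωz)=(0.1562, -0.0187, 1.0598), dt=0.5 → body Δ=(0.0769, 0.0113, 0.5299) → world pose (-0.3512, 0.3249, -3.0571)
step 4: ξ=(vx,vy,ωz)=(-0.0562, -0.1688, -0.4620), dt=1.2 → body Δ=(-0.1188, -0.1741, -0.5543) → world pose (-0.2475, 0.5083, -3.6114)

(-0.2475, 0.5083, -3.6114)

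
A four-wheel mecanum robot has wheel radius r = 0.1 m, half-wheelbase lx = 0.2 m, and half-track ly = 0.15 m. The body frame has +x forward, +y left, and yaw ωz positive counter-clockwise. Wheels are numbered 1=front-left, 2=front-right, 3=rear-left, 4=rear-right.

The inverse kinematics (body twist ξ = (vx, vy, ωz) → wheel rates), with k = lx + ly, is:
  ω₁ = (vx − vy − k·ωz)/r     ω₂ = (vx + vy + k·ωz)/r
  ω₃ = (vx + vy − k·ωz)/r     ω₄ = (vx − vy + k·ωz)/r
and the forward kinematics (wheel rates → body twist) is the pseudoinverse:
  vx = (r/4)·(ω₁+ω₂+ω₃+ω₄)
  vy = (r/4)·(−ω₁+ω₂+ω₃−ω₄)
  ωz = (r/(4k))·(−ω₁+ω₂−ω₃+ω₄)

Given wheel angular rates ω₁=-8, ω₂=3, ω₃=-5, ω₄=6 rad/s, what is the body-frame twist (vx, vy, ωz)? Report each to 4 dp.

k = lx + ly = 0.2 + 0.15 = 0.3500
ω₁+ω₂+ω₃+ω₄ = -4.0000  →  vx = (0.1/4)·-4.0000 = -0.1000
−ω₁+ω₂+ω₃−ω₄ = 0.0000  →  vy = (0.1/4)·0.0000 = 0.0000
−ω₁+ω₂−ω₃+ω₄ = 22.0000  →  ωz = (0.1/1.4000)·22.0000 = 1.5714

(-0.1000, 0.0000, 1.5714)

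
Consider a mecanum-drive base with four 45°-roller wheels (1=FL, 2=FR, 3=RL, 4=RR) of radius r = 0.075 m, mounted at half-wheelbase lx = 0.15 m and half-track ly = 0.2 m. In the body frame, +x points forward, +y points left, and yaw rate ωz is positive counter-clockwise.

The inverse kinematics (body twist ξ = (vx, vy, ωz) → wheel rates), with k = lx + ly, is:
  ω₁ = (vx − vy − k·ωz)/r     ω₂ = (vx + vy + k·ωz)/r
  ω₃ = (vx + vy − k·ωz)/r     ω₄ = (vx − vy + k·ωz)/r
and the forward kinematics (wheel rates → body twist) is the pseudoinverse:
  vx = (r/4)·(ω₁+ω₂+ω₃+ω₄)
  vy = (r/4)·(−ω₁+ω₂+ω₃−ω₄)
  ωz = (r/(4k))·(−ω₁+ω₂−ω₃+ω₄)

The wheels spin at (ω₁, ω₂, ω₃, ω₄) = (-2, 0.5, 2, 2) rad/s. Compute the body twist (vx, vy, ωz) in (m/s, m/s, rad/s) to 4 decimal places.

k = lx + ly = 0.15 + 0.2 = 0.3500
ω₁+ω₂+ω₃+ω₄ = 2.5000  →  vx = (0.075/4)·2.5000 = 0.0469
−ω₁+ω₂+ω₃−ω₄ = 2.5000  →  vy = (0.075/4)·2.5000 = 0.0469
−ω₁+ω₂−ω₃+ω₄ = 2.5000  →  ωz = (0.075/1.4000)·2.5000 = 0.1339

(0.0469, 0.0469, 0.1339)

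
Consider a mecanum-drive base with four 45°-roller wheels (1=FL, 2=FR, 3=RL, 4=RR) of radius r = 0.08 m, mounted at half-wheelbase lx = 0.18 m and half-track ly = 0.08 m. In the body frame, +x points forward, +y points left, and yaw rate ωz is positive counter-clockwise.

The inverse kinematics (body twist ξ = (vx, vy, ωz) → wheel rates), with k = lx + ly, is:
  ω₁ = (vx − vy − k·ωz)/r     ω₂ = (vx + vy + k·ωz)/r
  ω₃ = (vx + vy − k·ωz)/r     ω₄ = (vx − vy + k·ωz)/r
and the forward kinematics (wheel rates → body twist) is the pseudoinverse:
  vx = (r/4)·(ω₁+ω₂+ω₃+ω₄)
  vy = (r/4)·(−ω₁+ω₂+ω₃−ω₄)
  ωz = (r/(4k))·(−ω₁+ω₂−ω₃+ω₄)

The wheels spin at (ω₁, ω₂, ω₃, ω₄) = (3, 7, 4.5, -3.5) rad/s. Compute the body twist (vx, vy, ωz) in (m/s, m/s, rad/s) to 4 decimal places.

k = lx + ly = 0.18 + 0.08 = 0.2600
ω₁+ω₂+ω₃+ω₄ = 11.0000  →  vx = (0.08/4)·11.0000 = 0.2200
−ω₁+ω₂+ω₃−ω₄ = 12.0000  →  vy = (0.08/4)·12.0000 = 0.2400
−ω₁+ω₂−ω₃+ω₄ = -4.0000  →  ωz = (0.08/1.0400)·-4.0000 = -0.3077

(0.2200, 0.2400, -0.3077)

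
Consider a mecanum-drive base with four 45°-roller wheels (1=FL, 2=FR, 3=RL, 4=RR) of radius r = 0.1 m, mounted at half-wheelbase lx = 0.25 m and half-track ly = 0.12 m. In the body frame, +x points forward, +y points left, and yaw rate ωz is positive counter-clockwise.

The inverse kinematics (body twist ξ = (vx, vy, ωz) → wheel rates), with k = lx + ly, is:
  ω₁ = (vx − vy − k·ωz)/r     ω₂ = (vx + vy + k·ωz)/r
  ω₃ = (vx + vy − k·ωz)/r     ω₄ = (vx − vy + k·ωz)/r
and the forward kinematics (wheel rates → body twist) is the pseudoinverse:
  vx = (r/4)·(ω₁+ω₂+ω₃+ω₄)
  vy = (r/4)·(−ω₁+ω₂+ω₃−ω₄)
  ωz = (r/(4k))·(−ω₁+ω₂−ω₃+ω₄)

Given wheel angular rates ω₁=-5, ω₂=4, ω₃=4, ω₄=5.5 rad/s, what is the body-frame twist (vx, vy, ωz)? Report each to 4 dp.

(0.2125, 0.1875, 0.7095)

k = lx + ly = 0.25 + 0.12 = 0.3700
ω₁+ω₂+ω₃+ω₄ = 8.5000  →  vx = (0.1/4)·8.5000 = 0.2125
−ω₁+ω₂+ω₃−ω₄ = 7.5000  →  vy = (0.1/4)·7.5000 = 0.1875
−ω₁+ω₂−ω₃+ω₄ = 10.5000  →  ωz = (0.1/1.4800)·10.5000 = 0.7095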